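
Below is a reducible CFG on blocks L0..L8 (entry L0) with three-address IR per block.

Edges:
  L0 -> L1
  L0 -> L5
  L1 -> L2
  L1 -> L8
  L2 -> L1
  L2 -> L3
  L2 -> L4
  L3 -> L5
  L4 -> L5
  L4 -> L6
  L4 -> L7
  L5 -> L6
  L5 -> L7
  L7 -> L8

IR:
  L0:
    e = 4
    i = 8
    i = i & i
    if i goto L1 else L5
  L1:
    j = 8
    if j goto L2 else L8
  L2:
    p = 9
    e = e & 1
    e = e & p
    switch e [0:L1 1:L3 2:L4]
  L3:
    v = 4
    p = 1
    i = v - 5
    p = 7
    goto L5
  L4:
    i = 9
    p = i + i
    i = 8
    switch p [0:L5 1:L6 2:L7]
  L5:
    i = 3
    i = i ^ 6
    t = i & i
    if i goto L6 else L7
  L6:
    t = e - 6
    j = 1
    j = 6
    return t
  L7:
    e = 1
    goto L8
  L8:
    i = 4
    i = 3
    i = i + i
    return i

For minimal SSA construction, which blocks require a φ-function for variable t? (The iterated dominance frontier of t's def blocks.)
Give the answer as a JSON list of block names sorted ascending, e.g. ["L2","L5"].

Answer: ["L6", "L7", "L8"]

Analysis:
idom tree: L1←L0 L2←L1 L3←L2 L4←L2 L5←L0 L6←L0 L7←L0 L8←L0
Dom∩ at merges:
  L1: preds {L0,L2}: {L0} ∩ {L0,L1,L2} = {L0}; idom=L0
  L5: preds {L0,L3,L4}: {L0} ∩ {L0,L1,L2,L3} ∩ {L0,L1,L2,L4} = {L0}; idom=L0
  L6: preds {L4,L5}: {L0,L1,L2,L4} ∩ {L0,L5} = {L0}; idom=L0
  L7: preds {L4,L5}: {L0,L1,L2,L4} ∩ {L0,L5} = {L0}; idom=L0
  L8: preds {L1,L7}: {L0,L1} ∩ {L0,L7} = {L0}; idom=L0

DF walk-up:
  join L1 pred L0: · stop@L0
  join L1 pred L2: L2→L1 stop@L0
  join L5 pred L0: · stop@L0
  join L5 pred L3: L3→L2→L1 stop@L0
  join L5 pred L4: L4→L2→L1 stop@L0
  join L6 pred L4: L4→L2→L1 stop@L0
  join L6 pred L5: L5 stop@L0
  join L7 pred L4: L4→L2→L1 stop@L0
  join L7 pred L5: L5 stop@L0
  join L8 pred L1: L1 stop@L0
  join L8 pred L7: L7 stop@L0
  L0: DF=∅
  L1: DF={L1,L5,L6,L7,L8}
  L2: DF={L1,L5,L6,L7}
  L3: DF={L5}
  L4: DF={L5,L6,L7}
  L5: DF={L6,L7}
  L6: DF=∅
  L7: DF={L8}
  L8: DF=∅

φ for t: defs {L5,L6}
  DF⁺ = {L6,L7,L8}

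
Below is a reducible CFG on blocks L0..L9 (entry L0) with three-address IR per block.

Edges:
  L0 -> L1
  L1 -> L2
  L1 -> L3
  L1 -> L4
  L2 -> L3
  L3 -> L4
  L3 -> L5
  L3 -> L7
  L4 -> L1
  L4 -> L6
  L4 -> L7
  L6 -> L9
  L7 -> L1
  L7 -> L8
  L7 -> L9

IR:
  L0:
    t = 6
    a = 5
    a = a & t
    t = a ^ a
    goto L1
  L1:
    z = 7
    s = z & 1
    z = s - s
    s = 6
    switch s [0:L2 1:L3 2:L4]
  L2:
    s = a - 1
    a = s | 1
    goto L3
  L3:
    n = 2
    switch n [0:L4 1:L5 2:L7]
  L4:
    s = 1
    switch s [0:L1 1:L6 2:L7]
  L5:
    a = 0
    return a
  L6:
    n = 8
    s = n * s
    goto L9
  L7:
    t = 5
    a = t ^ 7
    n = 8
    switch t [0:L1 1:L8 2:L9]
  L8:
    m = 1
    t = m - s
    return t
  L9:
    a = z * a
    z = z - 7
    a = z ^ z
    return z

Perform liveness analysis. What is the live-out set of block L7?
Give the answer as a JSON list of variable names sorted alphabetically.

Answer: ["a", "s", "z"]

Analysis:
def/use:
  L0: {a,t} / ∅
  L1: {s,z} / ∅
  L2: {a,s} / {a}
  L3: {n} / ∅
  L4: {s} / ∅
  L5: {a} / ∅
  L6: {n,s} / {s}
  L7: {a,n,t} / ∅
  L8: {m,t} / {s}
  L9: {a,z} / {a,z}

Liveness:
  L0 li=∅ lo={a}
  L1 li={a} lo={a,s,z}
  L2 li={a,z} lo={a,s,z}
  L3 li={a,s,z} lo={a,s,z}
  L4 li={a,z} lo={a,s,z}
  L5 li=∅ lo=∅
  L6 li={a,s,z} lo={a,z}
  L7 li={s,z} lo={a,s,z}
  L8 li={s} lo=∅
  L9 li={a,z} lo=∅

live-out(L7) = ["a", "s", "z"]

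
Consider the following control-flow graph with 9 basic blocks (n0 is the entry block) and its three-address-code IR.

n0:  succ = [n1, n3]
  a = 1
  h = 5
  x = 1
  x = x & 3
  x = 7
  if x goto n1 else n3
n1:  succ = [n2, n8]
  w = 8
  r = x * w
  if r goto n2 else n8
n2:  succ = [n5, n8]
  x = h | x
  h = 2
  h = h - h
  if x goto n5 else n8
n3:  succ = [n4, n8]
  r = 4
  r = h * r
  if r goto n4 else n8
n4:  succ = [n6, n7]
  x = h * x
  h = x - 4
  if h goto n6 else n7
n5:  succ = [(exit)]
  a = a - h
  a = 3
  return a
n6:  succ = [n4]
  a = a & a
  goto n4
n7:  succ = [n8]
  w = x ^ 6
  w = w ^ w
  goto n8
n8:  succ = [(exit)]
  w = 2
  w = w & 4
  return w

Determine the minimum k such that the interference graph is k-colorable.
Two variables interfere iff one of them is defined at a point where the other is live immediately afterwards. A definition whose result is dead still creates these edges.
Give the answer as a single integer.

Per-block:
  n0: {a,h,x} / ∅
  n1: {r,w} / {x}
  n2: {h,x} / {h,x}
  n3: {r} / {h}
  n4: {h,x} / {h,x}
  n5: {a} / {a,h}
  n6: {a} / {a}
  n7: {w} / {x}
  n8: {w} / ∅

Liveness:
  n0: in=∅ out={a,h,x}
  n1: in={a,h,x} out={a,h,x}
  n2: in={a,h,x} out={a,h}
  n3: in={a,h,x} out={a,h,x}
  n4: in={a,h,x} out={a,h,x}
  n5: in={a,h} out=∅
  n6: in={a,h,x} out={a,h,x}
  n7: in={x} out=∅
  n8: in=∅ out=∅

Interfere edges:
  a↔{h,r,w,x}
  h↔{a,r,w,x}
  r↔{a,h,x}
  w↔{a,h,x}
  x↔{a,h,r,w}

Chromatic number:
  clique {a,h,r,x} ⇒ need ≥ 4
  4-colouring: r0={a}  r1={h}  r2={x}  r3={r,w}
  χ = 4

Answer: 4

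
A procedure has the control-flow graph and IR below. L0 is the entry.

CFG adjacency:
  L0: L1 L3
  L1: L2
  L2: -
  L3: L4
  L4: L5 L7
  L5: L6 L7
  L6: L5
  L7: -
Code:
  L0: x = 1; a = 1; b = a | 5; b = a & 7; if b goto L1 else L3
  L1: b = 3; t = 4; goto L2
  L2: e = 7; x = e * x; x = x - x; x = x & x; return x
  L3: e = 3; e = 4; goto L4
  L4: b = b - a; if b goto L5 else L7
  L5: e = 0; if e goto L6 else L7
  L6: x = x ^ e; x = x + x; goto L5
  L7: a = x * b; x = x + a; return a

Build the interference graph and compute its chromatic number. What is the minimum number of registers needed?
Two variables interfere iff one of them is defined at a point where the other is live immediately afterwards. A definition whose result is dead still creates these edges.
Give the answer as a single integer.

Answer: 4

Analysis:
Block summaries:
  L0: def={a,b,x} ue=∅
  L1: def={b,t} ue=∅
  L2: def={e,x} ue={x}
  L3: def={e} ue=∅
  L4: def={b} ue={a,b}
  L5: def={e} ue=∅
  L6: def={x} ue={e,x}
  L7: def={a,x} ue={b,x}

Backward fixpoint:
  live L0: ∅→{a,b,x}
  live L1: {x}→{x}
  live L2: {x}→∅
  live L3: {a,b,x}→{a,b,x}
  live L4: {a,b,x}→{b,x}
  live L5: {b,x}→{b,e,x}
  live L6: {b,e,x}→{b,x}
  live L7: {b,x}→∅

Interfere edges:
  a↔{b,e,x}
  b↔{a,e,x}
  e↔{a,b,x}
  t↔{x}
  x↔{a,b,e,t}

Colouring:
  lower bound: {a,b,e,x} mutually conflict ⇒ χ ≥ 4
  4-colouring: r0={x}  r1={a,t}  r2={b}  r3={e}
  χ = 4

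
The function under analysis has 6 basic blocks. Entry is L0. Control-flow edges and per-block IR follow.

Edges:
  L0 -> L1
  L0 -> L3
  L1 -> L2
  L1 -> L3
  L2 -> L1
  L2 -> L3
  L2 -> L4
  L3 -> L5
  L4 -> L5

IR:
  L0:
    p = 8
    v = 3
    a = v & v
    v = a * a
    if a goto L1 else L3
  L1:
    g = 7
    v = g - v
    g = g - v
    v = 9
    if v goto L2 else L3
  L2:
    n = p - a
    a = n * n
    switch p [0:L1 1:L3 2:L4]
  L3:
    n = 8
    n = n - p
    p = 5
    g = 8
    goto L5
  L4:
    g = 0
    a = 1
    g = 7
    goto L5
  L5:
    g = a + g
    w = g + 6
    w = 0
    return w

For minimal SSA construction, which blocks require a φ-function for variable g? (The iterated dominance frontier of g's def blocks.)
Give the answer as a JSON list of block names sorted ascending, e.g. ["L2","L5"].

Answer: ["L1", "L3", "L5"]

Working:
idom tree: L1←L0 L2←L1 L3←L0 L4←L2 L5←L0
Dom∩ at merges:
  L1: preds {L0,L2}: {L0} ∩ {L0,L1,L2} = {L0}; idom=L0
  L3: preds {L0,L1,L2}: {L0} ∩ {L0,L1} ∩ {L0,L1,L2} = {L0}; idom=L0
  L5: preds {L3,L4}: {L0,L3} ∩ {L0,L1,L2,L4} = {L0}; idom=L0

Frontier:
  join L1 pred L0: · stop@L0
  join L1 pred L2: L2→L1 stop@L0
  join L3 pred L0: · stop@L0
  join L3 pred L1: L1 stop@L0
  join L3 pred L2: L2→L1 stop@L0
  join L5 pred L3: L3 stop@L0
  join L5 pred L4: L4→L2→L1 stop@L0
  L0: DF=∅
  L1: DF={L1,L3,L5}
  L2: DF={L1,L3,L5}
  L3: DF={L5}
  L4: DF={L5}
  L5: DF=∅

φ for g: defs {L1,L3,L4,L5}
  DF⁺ = {L1,L3,L5}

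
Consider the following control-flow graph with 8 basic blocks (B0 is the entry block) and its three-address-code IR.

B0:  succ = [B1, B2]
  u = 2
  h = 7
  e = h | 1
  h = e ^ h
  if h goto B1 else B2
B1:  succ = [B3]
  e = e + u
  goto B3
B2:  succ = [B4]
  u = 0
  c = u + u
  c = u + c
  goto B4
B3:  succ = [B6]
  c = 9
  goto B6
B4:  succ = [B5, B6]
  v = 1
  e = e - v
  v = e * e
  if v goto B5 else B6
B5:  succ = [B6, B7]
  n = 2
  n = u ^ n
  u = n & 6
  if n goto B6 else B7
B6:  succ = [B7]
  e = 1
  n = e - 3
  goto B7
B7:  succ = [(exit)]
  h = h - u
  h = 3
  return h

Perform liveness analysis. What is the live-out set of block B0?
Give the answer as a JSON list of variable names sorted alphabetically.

Block summaries:
  B0: def={e,h,u} ue=∅
  B1: def={e} ue={e,u}
  B2: def={c,u} ue=∅
  B3: def={c} ue=∅
  B4: def={e,v} ue={e}
  B5: def={n,u} ue={u}
  B6: def={e,n} ue=∅
  B7: def={h} ue={h,u}

Liveness:
  live B0: ∅→{e,h,u}
  live B1: {e,h,u}→{h,u}
  live B2: {e,h}→{e,h,u}
  live B3: {h,u}→{h,u}
  live B4: {e,h,u}→{h,u}
  live B5: {h,u}→{h,u}
  live B6: {h,u}→{h,u}
  live B7: {h,u}→∅

live-out(B0) = ["e", "h", "u"]

Answer: ["e", "h", "u"]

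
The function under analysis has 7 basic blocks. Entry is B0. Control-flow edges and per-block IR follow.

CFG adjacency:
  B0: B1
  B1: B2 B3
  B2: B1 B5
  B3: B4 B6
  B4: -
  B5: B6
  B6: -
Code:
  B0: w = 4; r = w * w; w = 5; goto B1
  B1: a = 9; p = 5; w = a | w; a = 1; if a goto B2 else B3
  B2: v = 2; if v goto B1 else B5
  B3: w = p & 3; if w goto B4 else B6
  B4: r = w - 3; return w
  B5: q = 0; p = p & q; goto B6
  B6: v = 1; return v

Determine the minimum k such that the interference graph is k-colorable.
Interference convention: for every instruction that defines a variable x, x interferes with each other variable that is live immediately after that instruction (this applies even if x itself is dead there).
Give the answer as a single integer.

def/use:
  B0: def={r,w} ue=∅
  B1: def={a,p,w} ue={w}
  B2: def={v} ue=∅
  B3: def={w} ue={p}
  B4: def={r} ue={w}
  B5: def={p,q} ue={p}
  B6: def={v} ue=∅

Backward fixpoint:
  B0 li=∅ lo={w}
  B1 li={w} lo={p,w}
  B2 li={p,w} lo={p,w}
  B3 li={p} lo={w}
  B4 li={w} lo=∅
  B5 li={p} lo=∅
  B6 li=∅ lo=∅

Conflict graph:
  a: {p,w}
  p: {a,q,v,w}
  q: {p}
  r: {w}
  v: {p,w}
  w: {a,p,r,v}

Colouring:
  lower bound: {a,p,w} mutually conflict ⇒ χ ≥ 3
  3-colouring: c0={p,r}  c1={q,w}  c2={a,v}
  χ = 3

Answer: 3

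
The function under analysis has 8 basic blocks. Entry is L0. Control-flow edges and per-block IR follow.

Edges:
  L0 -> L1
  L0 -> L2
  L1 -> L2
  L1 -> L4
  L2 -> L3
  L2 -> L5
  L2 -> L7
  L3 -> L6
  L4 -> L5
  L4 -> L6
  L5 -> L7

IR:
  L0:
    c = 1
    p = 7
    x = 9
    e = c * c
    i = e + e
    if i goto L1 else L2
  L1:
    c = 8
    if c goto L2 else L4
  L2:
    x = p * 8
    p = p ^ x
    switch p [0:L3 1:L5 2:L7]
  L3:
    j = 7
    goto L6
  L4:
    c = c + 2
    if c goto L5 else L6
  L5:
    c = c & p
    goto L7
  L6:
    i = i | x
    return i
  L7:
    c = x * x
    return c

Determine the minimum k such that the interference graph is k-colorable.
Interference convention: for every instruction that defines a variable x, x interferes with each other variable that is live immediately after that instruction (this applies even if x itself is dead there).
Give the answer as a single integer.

Block summaries:
  L0: def={c,e,i,p,x} ue=∅
  L1: def={c} ue=∅
  L2: def={p,x} ue={p}
  L3: def={j} ue=∅
  L4: def={c} ue={c}
  L5: def={c} ue={c,p}
  L6: def={i} ue={i,x}
  L7: def={c} ue={x}

Backward fixpoint:
  live L0: ∅→{c,i,p,x}
  live L1: {i,p,x}→{c,i,p,x}
  live L2: {c,i,p}→{c,i,p,x}
  live L3: {i,x}→{i,x}
  live L4: {c,i,p,x}→{c,i,p,x}
  live L5: {c,p,x}→{x}
  live L6: {i,x}→∅
  live L7: {x}→∅

Interference:
  c↔{e,i,p,x}
  e↔{c,p,x}
  i↔{c,j,p,x}
  j↔{i,x}
  p↔{c,e,i,x}
  x↔{c,e,i,j,p}

Registers:
  {c,e,p,x} pairwise interfere (4-clique) ⇒ χ ≥ 4
  assign c→c1 e→c2 i→c2 j→c1 p→c3 x→c0 — no edge inside a register ⇒ χ ≤ 4
  χ = 4

Answer: 4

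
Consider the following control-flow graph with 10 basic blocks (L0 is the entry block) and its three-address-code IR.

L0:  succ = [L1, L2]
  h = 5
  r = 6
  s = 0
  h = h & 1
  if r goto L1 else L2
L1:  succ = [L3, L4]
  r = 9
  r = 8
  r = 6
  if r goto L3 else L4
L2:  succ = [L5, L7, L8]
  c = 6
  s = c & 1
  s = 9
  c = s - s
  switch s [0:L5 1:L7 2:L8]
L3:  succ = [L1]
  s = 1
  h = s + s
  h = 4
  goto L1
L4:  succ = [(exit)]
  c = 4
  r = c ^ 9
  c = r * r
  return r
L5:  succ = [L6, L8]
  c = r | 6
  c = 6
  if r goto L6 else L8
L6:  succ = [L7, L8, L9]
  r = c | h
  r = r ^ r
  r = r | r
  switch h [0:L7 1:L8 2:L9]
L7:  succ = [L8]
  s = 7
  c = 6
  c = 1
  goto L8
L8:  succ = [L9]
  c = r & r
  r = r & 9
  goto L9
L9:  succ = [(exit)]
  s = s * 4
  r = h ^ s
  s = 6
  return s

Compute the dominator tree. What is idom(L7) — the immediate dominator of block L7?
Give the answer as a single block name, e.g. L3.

idom tree: L1←L0 L2←L0 L3←L1 L4←L1 L5←L2 L6←L5 L7←L2 L8←L2 L9←L2
Dom at joins:
  L1: preds {L0,L3}: {L0} ∩ {L0,L1,L3} = {L0}; idom=L0
  L7: preds {L2,L6}: {L0,L2} ∩ {L0,L2,L5,L6} = {L0,L2}; idom=L2
  L8: preds {L2,L5,L6,L7}: {L0,L2} ∩ {L0,L2,L5} ∩ {L0,L2,L5,L6} ∩ {L0,L2,L7} = {L0,L2}; idom=L2
  L9: preds {L6,L8}: {L0,L2,L5,L6} ∩ {L0,L2,L8} = {L0,L2}; idom=L2

idom(L7) = L2

Answer: L2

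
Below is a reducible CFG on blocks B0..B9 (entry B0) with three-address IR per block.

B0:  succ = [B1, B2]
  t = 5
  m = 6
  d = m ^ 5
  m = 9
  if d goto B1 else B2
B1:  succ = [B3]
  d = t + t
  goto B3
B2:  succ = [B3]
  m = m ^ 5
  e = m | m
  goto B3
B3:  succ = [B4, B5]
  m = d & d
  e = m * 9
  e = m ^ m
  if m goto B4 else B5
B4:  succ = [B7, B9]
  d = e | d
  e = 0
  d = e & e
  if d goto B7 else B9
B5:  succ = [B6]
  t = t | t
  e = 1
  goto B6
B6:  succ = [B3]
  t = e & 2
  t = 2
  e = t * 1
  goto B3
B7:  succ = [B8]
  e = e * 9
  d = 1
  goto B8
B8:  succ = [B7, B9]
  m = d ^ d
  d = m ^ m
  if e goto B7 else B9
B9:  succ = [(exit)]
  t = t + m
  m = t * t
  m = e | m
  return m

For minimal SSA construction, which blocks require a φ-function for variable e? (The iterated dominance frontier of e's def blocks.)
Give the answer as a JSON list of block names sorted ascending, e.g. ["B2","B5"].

idom tree: B1←B0 B2←B0 B3←B0 B4←B3 B5←B3 B6←B5 B7←B4 B8←B7 B9←B4
Join-block Dom:
  B3: preds {B1,B2,B6}: {B0,B1} ∩ {B0,B2} ∩ {B0,B3,B5,B6} = {B0}; idom=B0
  B7: preds {B4,B8}: {B0,B3,B4} ∩ {B0,B3,B4,B7,B8} = {B0,B3,B4}; idom=B4
  B9: preds {B4,B8}: {B0,B3,B4} ∩ {B0,B3,B4,B7,B8} = {B0,B3,B4}; idom=B4

Frontier:
  B3←B1: walk B1 to B0
  B3←B2: walk B2 to B0
  B3←B6: walk B6→B5→B3 to B0
  B7←B4: walk · to B4
  B7←B8: walk B8→B7 to B4
  B9←B4: walk · to B4
  B9←B8: walk B8→B7 to B4
  B0 → ∅
  B1 → {B3}
  B2 → {B3}
  B3 → {B3}
  B4 → ∅
  B5 → {B3}
  B6 → {B3}
  B7 → {B7,B9}
  B8 → {B7,B9}
  B9 → ∅

φ for e: defs {B2,B3,B4,B5,B6,B7}
  DF⁺ = {B3,B7,B9}

Answer: ["B3", "B7", "B9"]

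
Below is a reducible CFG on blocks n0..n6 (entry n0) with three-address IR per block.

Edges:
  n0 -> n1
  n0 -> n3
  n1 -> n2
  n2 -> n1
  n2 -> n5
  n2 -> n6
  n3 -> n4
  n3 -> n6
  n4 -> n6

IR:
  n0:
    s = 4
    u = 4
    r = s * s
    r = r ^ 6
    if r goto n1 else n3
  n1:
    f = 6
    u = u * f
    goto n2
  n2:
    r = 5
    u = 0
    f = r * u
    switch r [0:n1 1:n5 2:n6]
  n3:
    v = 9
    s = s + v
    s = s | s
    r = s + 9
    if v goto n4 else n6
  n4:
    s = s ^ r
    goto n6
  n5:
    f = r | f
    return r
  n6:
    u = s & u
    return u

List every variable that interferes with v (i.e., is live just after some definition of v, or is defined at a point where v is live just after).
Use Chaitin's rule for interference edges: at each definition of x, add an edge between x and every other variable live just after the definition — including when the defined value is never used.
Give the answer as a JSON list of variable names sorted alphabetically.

Answer: ["r", "s", "u"]

Analysis:
def/use:
  n0: def={r,s,u} ue=∅
  n1: def={f,u} ue={u}
  n2: def={f,r,u} ue=∅
  n3: def={r,s,v} ue={s}
  n4: def={s} ue={r,s}
  n5: def={f} ue={f,r}
  n6: def={u} ue={s,u}

Backward fixpoint:
  n0 li=∅ lo={s,u}
  n1 li={s,u} lo={s}
  n2 li={s} lo={f,r,s,u}
  n3 li={s,u} lo={r,s,u}
  n4 li={r,s,u} lo={s,u}
  n5 li={f,r} lo=∅
  n6 li={s,u} lo=∅

Conflict graph:
  f — {r,s,u}
  r — {f,s,u,v}
  s — {f,r,u,v}
  u — {f,r,s,v}
  v — {r,s,u}

N(v) = ["r", "s", "u"]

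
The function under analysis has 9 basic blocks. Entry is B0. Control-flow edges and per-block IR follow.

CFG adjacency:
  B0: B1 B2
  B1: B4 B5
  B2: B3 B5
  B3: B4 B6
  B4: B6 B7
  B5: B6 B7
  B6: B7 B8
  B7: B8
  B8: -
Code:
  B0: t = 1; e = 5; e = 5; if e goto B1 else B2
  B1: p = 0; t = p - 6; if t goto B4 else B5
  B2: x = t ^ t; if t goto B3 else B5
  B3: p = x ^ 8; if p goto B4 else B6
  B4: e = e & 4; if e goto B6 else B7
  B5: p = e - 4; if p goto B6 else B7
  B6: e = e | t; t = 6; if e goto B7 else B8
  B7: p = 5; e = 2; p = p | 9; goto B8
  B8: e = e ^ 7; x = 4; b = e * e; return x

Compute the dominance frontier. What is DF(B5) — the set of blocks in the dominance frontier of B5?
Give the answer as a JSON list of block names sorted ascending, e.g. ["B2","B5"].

Answer: ["B6", "B7"]

Analysis:
idom tree: B1←B0 B2←B0 B3←B2 B4←B0 B5←B0 B6←B0 B7←B0 B8←B0
Join-block Dom:
  B4: preds {B1,B3}: {B0,B1} ∩ {B0,B2,B3} = {B0}; idom=B0
  B5: preds {B1,B2}: {B0,B1} ∩ {B0,B2} = {B0}; idom=B0
  B6: preds {B3,B4,B5}: {B0,B2,B3} ∩ {B0,B4} ∩ {B0,B5} = {B0}; idom=B0
  B7: preds {B4,B5,B6}: {B0,B4} ∩ {B0,B5} ∩ {B0,B6} = {B0}; idom=B0
  B8: preds {B6,B7}: {B0,B6} ∩ {B0,B7} = {B0}; idom=B0

DF derivation:
  join B4 pred B1: B1 stop@B0
  join B4 pred B3: B3→B2 stop@B0
  join B5 pred B1: B1 stop@B0
  join B5 pred B2: B2 stop@B0
  join B6 pred B3: B3→B2 stop@B0
  join B6 pred B4: B4 stop@B0
  join B6 pred B5: B5 stop@B0
  join B7 pred B4: B4 stop@B0
  join B7 pred B5: B5 stop@B0
  join B7 pred B6: B6 stop@B0
  join B8 pred B6: B6 stop@B0
  join B8 pred B7: B7 stop@B0
  B0 → ∅
  B1 → {B4,B5}
  B2 → {B4,B5,B6}
  B3 → {B4,B6}
  B4 → {B6,B7}
  B5 → {B6,B7}
  B6 → {B7,B8}
  B7 → {B8}
  B8 → ∅

DF(B5) = ["B6", "B7"]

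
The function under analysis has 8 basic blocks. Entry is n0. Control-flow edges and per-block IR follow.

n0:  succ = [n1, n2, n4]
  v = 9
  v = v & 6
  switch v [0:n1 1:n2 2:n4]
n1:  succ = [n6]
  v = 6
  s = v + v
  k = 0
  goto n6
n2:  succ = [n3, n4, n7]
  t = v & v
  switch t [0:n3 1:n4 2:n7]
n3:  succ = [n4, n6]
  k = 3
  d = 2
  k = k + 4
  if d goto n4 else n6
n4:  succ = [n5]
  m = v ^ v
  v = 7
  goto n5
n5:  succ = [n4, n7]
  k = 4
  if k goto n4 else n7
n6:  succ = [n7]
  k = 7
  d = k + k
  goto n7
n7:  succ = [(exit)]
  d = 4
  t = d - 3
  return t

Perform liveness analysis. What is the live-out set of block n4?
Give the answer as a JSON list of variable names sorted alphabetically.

Answer: ["v"]

Analysis:
Block summaries:
  n0: def={v} ue=∅
  n1: def={k,s,v} ue=∅
  n2: def={t} ue={v}
  n3: def={d,k} ue=∅
  n4: def={m,v} ue={v}
  n5: def={k} ue=∅
  n6: def={d,k} ue=∅
  n7: def={d,t} ue=∅

Live sets:
  n0 li=∅ lo={v}
  n1 li=∅ lo=∅
  n2 li={v} lo={v}
  n3 li={v} lo={v}
  n4 li={v} lo={v}
  n5 li={v} lo={v}
  n6 li=∅ lo=∅
  n7 li=∅ lo=∅

live-out(n4) = ["v"]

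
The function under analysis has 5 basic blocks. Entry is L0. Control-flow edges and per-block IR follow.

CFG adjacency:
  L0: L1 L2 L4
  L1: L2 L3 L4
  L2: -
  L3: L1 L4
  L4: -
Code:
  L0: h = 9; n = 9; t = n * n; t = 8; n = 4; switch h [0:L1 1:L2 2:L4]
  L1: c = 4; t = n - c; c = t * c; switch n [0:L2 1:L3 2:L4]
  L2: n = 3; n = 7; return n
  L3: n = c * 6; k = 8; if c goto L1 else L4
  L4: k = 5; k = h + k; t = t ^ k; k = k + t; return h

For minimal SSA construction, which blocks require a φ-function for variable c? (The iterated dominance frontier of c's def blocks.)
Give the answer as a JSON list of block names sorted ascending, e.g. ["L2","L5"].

Answer: ["L1", "L2", "L4"]

Working:
idom tree: L1←L0 L2←L0 L3←L1 L4←L0
Dom at joins:
  L1: preds {L0,L3}: {L0} ∩ {L0,L1,L3} = {L0}; idom=L0
  L2: preds {L0,L1}: {L0} ∩ {L0,L1} = {L0}; idom=L0
  L4: preds {L0,L1,L3}: {L0} ∩ {L0,L1} ∩ {L0,L1,L3} = {L0}; idom=L0

DF derivation:
  L1←L0: walk · to L0
  L1←L3: walk L3→L1 to L0
  L2←L0: walk · to L0
  L2←L1: walk L1 to L0
  L4←L0: walk · to L0
  L4←L1: walk L1 to L0
  L4←L3: walk L3→L1 to L0
  L0: DF=∅
  L1: DF={L1,L2,L4}
  L2: DF=∅
  L3: DF={L1,L4}
  L4: DF=∅

φ for c: defs {L1}
  DF⁺ = {L1,L2,L4}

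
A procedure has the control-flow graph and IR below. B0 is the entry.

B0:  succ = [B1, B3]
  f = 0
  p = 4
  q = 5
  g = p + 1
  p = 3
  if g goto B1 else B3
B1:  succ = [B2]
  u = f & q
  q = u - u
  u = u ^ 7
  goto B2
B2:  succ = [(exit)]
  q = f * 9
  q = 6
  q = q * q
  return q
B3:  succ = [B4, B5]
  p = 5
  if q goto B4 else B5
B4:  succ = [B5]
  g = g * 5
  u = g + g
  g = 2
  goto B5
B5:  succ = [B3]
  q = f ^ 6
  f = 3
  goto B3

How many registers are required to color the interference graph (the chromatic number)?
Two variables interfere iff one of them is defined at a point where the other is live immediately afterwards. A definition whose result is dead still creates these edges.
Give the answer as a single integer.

Per-block:
  B0 def {f,g,p,q} use ∅
  B1 def {q,u} use {f,q}
  B2 def {q} use {f}
  B3 def {p} use {q}
  B4 def {g,u} use {g}
  B5 def {f,q} use {f}

Backward fixpoint:
  live B0: ∅→{f,g,q}
  live B1: {f,q}→{f}
  live B2: {f}→∅
  live B3: {f,g,q}→{f,g}
  live B4: {f,g}→{f,g}
  live B5: {f,g}→{f,g,q}

Interfere edges:
  f — {g,p,q,u}
  g — {f,p,q}
  p — {f,g,q}
  q — {f,g,p,u}
  u — {f,q}

Colouring:
  {f,g,p,q} pairwise interfere (4-clique) ⇒ χ ≥ 4
  assign f→c0 g→c2 p→c3 q→c1 u→c2 — no edge inside a register ⇒ χ ≤ 4
  χ = 4

Answer: 4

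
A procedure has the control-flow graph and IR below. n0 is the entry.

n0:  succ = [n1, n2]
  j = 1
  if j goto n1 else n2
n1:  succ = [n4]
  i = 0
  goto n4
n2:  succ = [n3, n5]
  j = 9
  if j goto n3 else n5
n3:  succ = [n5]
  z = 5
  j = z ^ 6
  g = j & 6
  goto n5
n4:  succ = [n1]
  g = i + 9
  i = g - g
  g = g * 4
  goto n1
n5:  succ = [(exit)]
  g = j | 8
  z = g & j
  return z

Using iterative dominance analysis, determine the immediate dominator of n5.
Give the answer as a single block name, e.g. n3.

idom tree: n1←n0 n2←n0 n3←n2 n4←n1 n5←n2
Dom∩ at merges:
  n1: preds {n0,n4}: {n0} ∩ {n0,n1,n4} = {n0}; idom=n0
  n5: preds {n2,n3}: {n0,n2} ∩ {n0,n2,n3} = {n0,n2}; idom=n2

idom(n5) = n2

Answer: n2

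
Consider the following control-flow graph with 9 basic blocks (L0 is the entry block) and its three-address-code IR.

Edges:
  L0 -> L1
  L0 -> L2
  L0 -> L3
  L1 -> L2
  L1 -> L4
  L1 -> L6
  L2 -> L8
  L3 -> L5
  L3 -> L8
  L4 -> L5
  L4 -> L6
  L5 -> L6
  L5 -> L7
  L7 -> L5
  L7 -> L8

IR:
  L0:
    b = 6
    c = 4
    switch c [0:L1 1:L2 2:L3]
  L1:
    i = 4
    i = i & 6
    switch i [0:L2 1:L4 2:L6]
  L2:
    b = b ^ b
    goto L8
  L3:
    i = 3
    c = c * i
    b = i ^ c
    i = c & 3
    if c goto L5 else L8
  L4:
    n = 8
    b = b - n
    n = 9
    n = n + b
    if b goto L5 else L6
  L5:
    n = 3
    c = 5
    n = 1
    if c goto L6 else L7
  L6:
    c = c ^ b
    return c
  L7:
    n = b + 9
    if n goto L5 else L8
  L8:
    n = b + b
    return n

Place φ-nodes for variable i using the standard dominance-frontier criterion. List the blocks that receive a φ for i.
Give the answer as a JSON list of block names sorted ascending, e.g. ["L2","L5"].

Answer: ["L2", "L5", "L6", "L8"]

Derivation:
idom tree: L1←L0 L2←L0 L3←L0 L4←L1 L5←L0 L6←L0 L7←L5 L8←L0
Dom at joins:
  L2: preds {L0,L1}: {L0} ∩ {L0,L1} = {L0}; idom=L0
  L5: preds {L3,L4,L7}: {L0,L3} ∩ {L0,L1,L4} ∩ {L0,L5,L7} = {L0}; idom=L0
  L6: preds {L1,L4,L5}: {L0,L1} ∩ {L0,L1,L4} ∩ {L0,L5} = {L0}; idom=L0
  L8: preds {L2,L3,L7}: {L0,L2} ∩ {L0,L3} ∩ {L0,L5,L7} = {L0}; idom=L0

Frontier:
  L2←L0: walk · to L0
  L2←L1: walk L1 to L0
  L5←L3: walk L3 to L0
  L5←L4: walk L4→L1 to L0
  L5←L7: walk L7→L5 to L0
  L6←L1: walk L1 to L0
  L6←L4: walk L4→L1 to L0
  L6←L5: walk L5 to L0
  L8←L2: walk L2 to L0
  L8←L3: walk L3 to L0
  L8←L7: walk L7→L5 to L0
  L0 → ∅
  L1 → {L2,L5,L6}
  L2 → {L8}
  L3 → {L5,L8}
  L4 → {L5,L6}
  L5 → {L5,L6,L8}
  L6 → ∅
  L7 → {L5,L8}
  L8 → ∅

φ for i: defs {L1,L3}
  DF⁺ = {L2,L5,L6,L8}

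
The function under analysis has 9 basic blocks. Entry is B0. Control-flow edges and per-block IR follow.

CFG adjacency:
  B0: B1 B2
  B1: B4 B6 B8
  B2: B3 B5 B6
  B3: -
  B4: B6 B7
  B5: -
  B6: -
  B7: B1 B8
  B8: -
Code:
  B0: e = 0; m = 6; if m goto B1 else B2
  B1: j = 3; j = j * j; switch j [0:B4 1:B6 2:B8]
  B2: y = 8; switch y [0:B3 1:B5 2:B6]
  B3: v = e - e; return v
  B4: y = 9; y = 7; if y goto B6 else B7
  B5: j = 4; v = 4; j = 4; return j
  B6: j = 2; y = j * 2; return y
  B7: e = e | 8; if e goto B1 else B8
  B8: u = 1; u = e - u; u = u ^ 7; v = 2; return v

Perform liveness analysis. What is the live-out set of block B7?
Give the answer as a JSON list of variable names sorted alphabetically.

Block summaries:
  B0: def={e,m} ue=∅
  B1: def={j} ue=∅
  B2: def={y} ue=∅
  B3: def={v} ue={e}
  B4: def={y} ue=∅
  B5: def={j,v} ue=∅
  B6: def={j,y} ue=∅
  B7: def={e} ue={e}
  B8: def={u,v} ue={e}

Live sets:
  B0: in=∅ out={e}
  B1: in={e} out={e}
  B2: in={e} out={e}
  B3: in={e} out=∅
  B4: in={e} out={e}
  B5: in=∅ out=∅
  B6: in=∅ out=∅
  B7: in={e} out={e}
  B8: in={e} out=∅

live-out(B7) = ["e"]

Answer: ["e"]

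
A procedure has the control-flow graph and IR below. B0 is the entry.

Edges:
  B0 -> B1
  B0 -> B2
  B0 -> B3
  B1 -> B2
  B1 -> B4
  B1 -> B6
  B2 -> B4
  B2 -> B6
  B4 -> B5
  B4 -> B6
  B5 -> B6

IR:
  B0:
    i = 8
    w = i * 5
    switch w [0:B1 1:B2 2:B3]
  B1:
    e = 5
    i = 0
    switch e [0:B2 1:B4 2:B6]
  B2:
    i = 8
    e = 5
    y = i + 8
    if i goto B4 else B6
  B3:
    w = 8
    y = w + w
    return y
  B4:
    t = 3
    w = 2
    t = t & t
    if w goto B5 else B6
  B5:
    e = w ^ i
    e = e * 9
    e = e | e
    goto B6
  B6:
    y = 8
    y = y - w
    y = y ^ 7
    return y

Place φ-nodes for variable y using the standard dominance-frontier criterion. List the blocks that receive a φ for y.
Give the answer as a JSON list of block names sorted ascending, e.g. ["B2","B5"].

idom tree: B1←B0 B2←B0 B3←B0 B4←B0 B5←B4 B6←B0
Join-block Dom:
  B2: preds {B0,B1}: {B0} ∩ {B0,B1} = {B0}; idom=B0
  B4: preds {B1,B2}: {B0,B1} ∩ {B0,B2} = {B0}; idom=B0
  B6: preds {B1,B2,B4,B5}: {B0,B1} ∩ {B0,B2} ∩ {B0,B4} ∩ {B0,B4,B5} = {B0}; idom=B0

DF derivation:
  join B2 pred B0: · stop@B0
  join B2 pred B1: B1 stop@B0
  join B4 pred B1: B1 stop@B0
  join B4 pred B2: B2 stop@B0
  join B6 pred B1: B1 stop@B0
  join B6 pred B2: B2 stop@B0
  join B6 pred B4: B4 stop@B0
  join B6 pred B5: B5→B4 stop@B0
  DF(B0)=∅
  DF(B1)={B2,B4,B6}
  DF(B2)={B4,B6}
  DF(B3)=∅
  DF(B4)={B6}
  DF(B5)={B6}
  DF(B6)=∅

φ for y: defs {B2,B3,B6}
  DF⁺ = {B4,B6}

Answer: ["B4", "B6"]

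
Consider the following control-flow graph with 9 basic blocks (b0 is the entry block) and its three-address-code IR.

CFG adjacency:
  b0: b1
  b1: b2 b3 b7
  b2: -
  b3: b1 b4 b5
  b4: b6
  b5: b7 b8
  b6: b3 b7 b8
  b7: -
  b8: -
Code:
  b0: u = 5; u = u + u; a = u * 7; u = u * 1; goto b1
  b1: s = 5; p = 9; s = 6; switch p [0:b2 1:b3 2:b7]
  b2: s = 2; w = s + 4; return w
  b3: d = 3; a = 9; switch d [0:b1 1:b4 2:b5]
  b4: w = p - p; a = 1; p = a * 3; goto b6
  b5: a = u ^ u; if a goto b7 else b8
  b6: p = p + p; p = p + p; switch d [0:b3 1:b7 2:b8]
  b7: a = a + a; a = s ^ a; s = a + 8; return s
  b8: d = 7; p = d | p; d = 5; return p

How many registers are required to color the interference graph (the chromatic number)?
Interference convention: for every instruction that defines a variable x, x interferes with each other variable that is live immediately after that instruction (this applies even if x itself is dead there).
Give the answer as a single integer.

def/use:
  b0 def {a,u} use ∅
  b1 def {p,s} use ∅
  b2 def {s,w} use ∅
  b3 def {a,d} use ∅
  b4 def {a,p,w} use {p}
  b5 def {a} use {u}
  b6 def {p} use {d,p}
  b7 def {a,s} use {a,s}
  b8 def {d,p} use {p}

Backward fixpoint:
  b0: in=∅ out={a,u}
  b1: in={a,u} out={a,p,s,u}
  b2: in=∅ out=∅
  b3: in={p,s,u} out={a,d,p,s,u}
  b4: in={d,p,s,u} out={a,d,p,s,u}
  b5: in={p,s,u} out={a,p,s}
  b6: in={a,d,p,s,u} out={a,p,s,u}
  b7: in={a,s} out=∅
  b8: in={p} out=∅

Conflict graph:
  a: {d,p,s,u}
  d: {a,p,s,u,w}
  p: {a,d,s,u}
  s: {a,d,p,u,w}
  u: {a,d,p,s,w}
  w: {d,s,u}

Registers:
  lower bound: {a,d,p,s,u} mutually conflict ⇒ χ ≥ 5
  assign a→R3 d→R0 p→R4 s→R1 u→R2 w→R3 — no edge inside a register ⇒ χ ≤ 5
  χ = 5

Answer: 5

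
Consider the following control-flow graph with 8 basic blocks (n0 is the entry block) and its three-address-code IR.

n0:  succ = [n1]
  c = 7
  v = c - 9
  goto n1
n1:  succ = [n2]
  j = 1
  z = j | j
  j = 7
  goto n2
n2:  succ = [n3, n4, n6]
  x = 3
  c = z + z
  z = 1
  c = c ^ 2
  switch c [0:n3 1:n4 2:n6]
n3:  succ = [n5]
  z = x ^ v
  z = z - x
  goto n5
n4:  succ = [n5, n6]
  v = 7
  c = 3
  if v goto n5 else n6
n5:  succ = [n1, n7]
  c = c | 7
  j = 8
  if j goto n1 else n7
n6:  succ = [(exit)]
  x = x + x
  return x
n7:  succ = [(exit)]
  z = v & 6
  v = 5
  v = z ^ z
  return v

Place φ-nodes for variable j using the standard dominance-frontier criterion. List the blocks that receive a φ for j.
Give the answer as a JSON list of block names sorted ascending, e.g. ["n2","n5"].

Answer: ["n1"]

Derivation:
idom tree: n1←n0 n2←n1 n3←n2 n4←n2 n5←n2 n6←n2 n7←n5
Join-block Dom:
  n1: preds {n0,n5}: {n0} ∩ {n0,n1,n2,n5} = {n0}; idom=n0
  n5: preds {n3,n4}: {n0,n1,n2,n3} ∩ {n0,n1,n2,n4} = {n0,n1,n2}; idom=n2
  n6: preds {n2,n4}: {n0,n1,n2} ∩ {n0,n1,n2,n4} = {n0,n1,n2}; idom=n2

DF derivation:
  n1←n0: walk · to n0
  n1←n5: walk n5→n2→n1 to n0
  n5←n3: walk n3 to n2
  n5←n4: walk n4 to n2
  n6←n2: walk · to n2
  n6←n4: walk n4 to n2
  n0 → ∅
  n1 → {n1}
  n2 → {n1}
  n3 → {n5}
  n4 → {n5,n6}
  n5 → {n1}
  n6 → ∅
  n7 → ∅

φ for j: defs {n1,n5}
  DF⁺ = {n1}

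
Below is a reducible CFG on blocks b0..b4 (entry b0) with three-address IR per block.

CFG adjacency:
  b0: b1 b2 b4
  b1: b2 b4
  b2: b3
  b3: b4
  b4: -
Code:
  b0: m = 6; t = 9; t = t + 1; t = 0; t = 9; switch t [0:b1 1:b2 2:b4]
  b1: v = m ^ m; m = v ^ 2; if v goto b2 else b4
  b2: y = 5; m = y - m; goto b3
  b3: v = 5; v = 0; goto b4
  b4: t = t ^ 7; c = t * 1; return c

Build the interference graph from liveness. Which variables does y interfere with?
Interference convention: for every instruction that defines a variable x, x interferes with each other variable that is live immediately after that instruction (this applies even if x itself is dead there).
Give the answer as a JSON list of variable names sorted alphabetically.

Answer: ["m", "t"]

Derivation:
def/use:
  b0 def {m,t} use ∅
  b1 def {m,v} use {m}
  b2 def {m,y} use {m}
  b3 def {v} use ∅
  b4 def {c,t} use {t}

Liveness:
  b0 li=∅ lo={m,t}
  b1 li={m,t} lo={m,t}
  b2 li={m,t} lo={t}
  b3 li={t} lo={t}
  b4 li={t} lo=∅

Interference:
  c: ∅
  m: {t,v,y}
  t: {m,v,y}
  v: {m,t}
  y: {m,t}

N(y) = ["m", "t"]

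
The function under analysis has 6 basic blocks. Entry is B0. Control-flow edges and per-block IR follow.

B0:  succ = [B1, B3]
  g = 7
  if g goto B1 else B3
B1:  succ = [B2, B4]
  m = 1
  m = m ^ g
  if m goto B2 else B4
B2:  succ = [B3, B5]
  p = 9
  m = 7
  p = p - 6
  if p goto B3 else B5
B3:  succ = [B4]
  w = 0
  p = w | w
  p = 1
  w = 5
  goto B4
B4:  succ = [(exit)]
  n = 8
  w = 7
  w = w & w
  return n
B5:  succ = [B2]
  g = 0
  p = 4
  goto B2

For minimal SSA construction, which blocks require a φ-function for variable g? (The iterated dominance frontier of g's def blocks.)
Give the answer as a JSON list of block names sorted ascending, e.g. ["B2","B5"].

idom tree: B1←B0 B2←B1 B3←B0 B4←B0 B5←B2
Dom at joins:
  B2: preds {B1,B5}: {B0,B1} ∩ {B0,B1,B2,B5} = {B0,B1}; idom=B1
  B3: preds {B0,B2}: {B0} ∩ {B0,B1,B2} = {B0}; idom=B0
  B4: preds {B1,B3}: {B0,B1} ∩ {B0,B3} = {B0}; idom=B0

Frontier:
  join B2 pred B1: · stop@B1
  join B2 pred B5: B5→B2 stop@B1
  join B3 pred B0: · stop@B0
  join B3 pred B2: B2→B1 stop@B0
  join B4 pred B1: B1 stop@B0
  join B4 pred B3: B3 stop@B0
  DF(B0)=∅
  DF(B1)={B3,B4}
  DF(B2)={B2,B3}
  DF(B3)={B4}
  DF(B4)=∅
  DF(B5)={B2}

φ for g: defs {B0,B5}
  DF⁺ = {B2,B3,B4}

Answer: ["B2", "B3", "B4"]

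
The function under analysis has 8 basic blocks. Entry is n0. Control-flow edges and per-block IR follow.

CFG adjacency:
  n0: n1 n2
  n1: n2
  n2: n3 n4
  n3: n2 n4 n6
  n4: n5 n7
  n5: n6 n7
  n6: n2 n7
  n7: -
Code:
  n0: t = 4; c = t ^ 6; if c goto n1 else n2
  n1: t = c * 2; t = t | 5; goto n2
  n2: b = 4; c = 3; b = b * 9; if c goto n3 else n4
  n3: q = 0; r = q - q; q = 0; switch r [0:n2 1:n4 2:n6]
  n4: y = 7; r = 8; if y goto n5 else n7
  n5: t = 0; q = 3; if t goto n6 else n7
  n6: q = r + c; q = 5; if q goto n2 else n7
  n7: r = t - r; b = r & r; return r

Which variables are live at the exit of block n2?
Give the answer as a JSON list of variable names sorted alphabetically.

Per-block:
  n0: {c,t} / ∅
  n1: {t} / {c}
  n2: {b,c} / ∅
  n3: {q,r} / ∅
  n4: {r,y} / ∅
  n5: {q,t} / ∅
  n6: {q} / {c,r}
  n7: {b,r} / {r,t}

Backward fixpoint:
  n0 li=∅ lo={c,t}
  n1 li={c} lo={t}
  n2 li={t} lo={c,t}
  n3 li={c,t} lo={c,r,t}
  n4 li={c,t} lo={c,r,t}
  n5 li={c,r} lo={c,r,t}
  n6 li={c,r,t} lo={r,t}
  n7 li={r,t} lo=∅

live-out(n2) = ["c", "t"]

Answer: ["c", "t"]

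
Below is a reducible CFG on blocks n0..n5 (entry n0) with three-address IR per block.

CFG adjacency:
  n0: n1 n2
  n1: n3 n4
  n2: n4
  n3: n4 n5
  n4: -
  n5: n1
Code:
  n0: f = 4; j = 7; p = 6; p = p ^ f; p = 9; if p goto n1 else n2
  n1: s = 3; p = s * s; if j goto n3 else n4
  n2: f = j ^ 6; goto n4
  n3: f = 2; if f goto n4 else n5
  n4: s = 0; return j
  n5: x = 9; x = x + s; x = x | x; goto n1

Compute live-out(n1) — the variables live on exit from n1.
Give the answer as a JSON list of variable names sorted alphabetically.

def/use:
  n0: {f,j,p} / ∅
  n1: {p,s} / {j}
  n2: {f} / {j}
  n3: {f} / ∅
  n4: {s} / {j}
  n5: {x} / {s}

Backward fixpoint:
  n0 li=∅ lo={j}
  n1 li={j} lo={j,s}
  n2 li={j} lo={j}
  n3 li={j,s} lo={j,s}
  n4 li={j} lo=∅
  n5 li={j,s} lo={j}

live-out(n1) = ["j", "s"]

Answer: ["j", "s"]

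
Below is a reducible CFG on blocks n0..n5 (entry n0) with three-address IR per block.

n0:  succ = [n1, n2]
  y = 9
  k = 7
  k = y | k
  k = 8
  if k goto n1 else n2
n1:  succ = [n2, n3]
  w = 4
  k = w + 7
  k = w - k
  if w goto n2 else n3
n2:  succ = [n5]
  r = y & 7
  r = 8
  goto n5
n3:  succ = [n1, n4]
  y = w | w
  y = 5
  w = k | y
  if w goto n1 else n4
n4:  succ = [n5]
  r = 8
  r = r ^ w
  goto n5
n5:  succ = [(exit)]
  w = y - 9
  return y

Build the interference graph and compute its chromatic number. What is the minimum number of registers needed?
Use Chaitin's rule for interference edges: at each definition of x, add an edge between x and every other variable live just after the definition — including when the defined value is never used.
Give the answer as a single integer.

Block summaries:
  n0 def {k,y} use ∅
  n1 def {k,w} use ∅
  n2 def {r} use {y}
  n3 def {w,y} use {k,w}
  n4 def {r} use {w}
  n5 def {w} use {y}

Liveness:
  n0: in=∅ out={y}
  n1: in={y} out={k,w,y}
  n2: in={y} out={y}
  n3: in={k,w} out={w,y}
  n4: in={w,y} out={y}
  n5: in={y} out=∅

Conflict graph:
  k — {w,y}
  r — {w,y}
  w — {k,r,y}
  y — {k,r,w}

Chromatic number:
  lower bound: {k,w,y} mutually conflict ⇒ χ ≥ 3
  assign k→c2 r→c2 w→c0 y→c1 — no edge inside a register ⇒ χ ≤ 3
  χ = 3

Answer: 3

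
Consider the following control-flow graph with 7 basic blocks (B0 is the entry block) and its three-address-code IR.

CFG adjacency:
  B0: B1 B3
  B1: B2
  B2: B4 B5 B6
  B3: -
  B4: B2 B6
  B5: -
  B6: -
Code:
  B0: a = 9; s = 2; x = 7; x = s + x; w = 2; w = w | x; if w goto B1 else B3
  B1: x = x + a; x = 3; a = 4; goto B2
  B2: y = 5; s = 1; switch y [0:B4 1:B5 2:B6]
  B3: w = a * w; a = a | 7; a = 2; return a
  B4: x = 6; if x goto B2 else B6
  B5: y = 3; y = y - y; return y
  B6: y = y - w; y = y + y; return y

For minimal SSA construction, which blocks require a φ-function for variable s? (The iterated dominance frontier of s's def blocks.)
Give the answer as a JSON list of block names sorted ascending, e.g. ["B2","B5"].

idom tree: B1←B0 B2←B1 B3←B0 B4←B2 B5←B2 B6←B2
Dom∩ at merges:
  B2: preds {B1,B4}: {B0,B1} ∩ {B0,B1,B2,B4} = {B0,B1}; idom=B1
  B6: preds {B2,B4}: {B0,B1,B2} ∩ {B0,B1,B2,B4} = {B0,B1,B2}; idom=B2

DF walk-up:
  join B2 pred B1: · stop@B1
  join B2 pred B4: B4→B2 stop@B1
  join B6 pred B2: · stop@B2
  join B6 pred B4: B4 stop@B2
  B0 → ∅
  B1 → ∅
  B2 → {B2}
  B3 → ∅
  B4 → {B2,B6}
  B5 → ∅
  B6 → ∅

φ for s: defs {B0,B2}
  DF⁺ = {B2}

Answer: ["B2"]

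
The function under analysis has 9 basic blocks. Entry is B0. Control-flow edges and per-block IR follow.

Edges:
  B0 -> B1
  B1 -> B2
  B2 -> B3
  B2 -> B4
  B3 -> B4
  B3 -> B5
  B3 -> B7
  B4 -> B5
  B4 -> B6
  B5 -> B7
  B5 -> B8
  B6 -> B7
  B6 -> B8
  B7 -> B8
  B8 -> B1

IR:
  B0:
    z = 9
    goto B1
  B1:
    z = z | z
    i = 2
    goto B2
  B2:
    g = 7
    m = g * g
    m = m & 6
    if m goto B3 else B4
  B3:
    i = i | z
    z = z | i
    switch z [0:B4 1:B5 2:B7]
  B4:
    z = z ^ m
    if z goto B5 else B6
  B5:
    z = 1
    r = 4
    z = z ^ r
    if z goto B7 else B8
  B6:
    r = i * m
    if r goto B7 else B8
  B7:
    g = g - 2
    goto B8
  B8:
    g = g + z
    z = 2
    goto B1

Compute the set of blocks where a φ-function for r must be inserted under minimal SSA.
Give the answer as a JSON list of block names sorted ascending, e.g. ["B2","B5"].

idom tree: B1←B0 B2←B1 B3←B2 B4←B2 B5←B2 B6←B4 B7←B2 B8←B2
Dom at joins:
  B1: preds {B0,B8}: {B0} ∩ {B0,B1,B2,B8} = {B0}; idom=B0
  B4: preds {B2,B3}: {B0,B1,B2} ∩ {B0,B1,B2,B3} = {B0,B1,B2}; idom=B2
  B5: preds {B3,B4}: {B0,B1,B2,B3} ∩ {B0,B1,B2,B4} = {B0,B1,B2}; idom=B2
  B7: preds {B3,B5,B6}: {B0,B1,B2,B3} ∩ {B0,B1,B2,B5} ∩ {B0,B1,B2,B4,B6} = {B0,B1,B2}; idom=B2
  B8: preds {B5,B6,B7}: {B0,B1,B2,B5} ∩ {B0,B1,B2,B4,B6} ∩ {B0,B1,B2,B7} = {B0,B1,B2}; idom=B2

DF derivation:
  join B1 pred B0: · stop@B0
  join B1 pred B8: B8→B2→B1 stop@B0
  join B4 pred B2: · stop@B2
  join B4 pred B3: B3 stop@B2
  join B5 pred B3: B3 stop@B2
  join B5 pred B4: B4 stop@B2
  join B7 pred B3: B3 stop@B2
  join B7 pred B5: B5 stop@B2
  join B7 pred B6: B6→B4 stop@B2
  join B8 pred B5: B5 stop@B2
  join B8 pred B6: B6→B4 stop@B2
  join B8 pred B7: B7 stop@B2
  B0 → ∅
  B1 → {B1}
  B2 → {B1}
  B3 → {B4,B5,B7}
  B4 → {B5,B7,B8}
  B5 → {B7,B8}
  B6 → {B7,B8}
  B7 → {B8}
  B8 → {B1}

φ for r: defs {B5,B6}
  DF⁺ = {B1,B7,B8}

Answer: ["B1", "B7", "B8"]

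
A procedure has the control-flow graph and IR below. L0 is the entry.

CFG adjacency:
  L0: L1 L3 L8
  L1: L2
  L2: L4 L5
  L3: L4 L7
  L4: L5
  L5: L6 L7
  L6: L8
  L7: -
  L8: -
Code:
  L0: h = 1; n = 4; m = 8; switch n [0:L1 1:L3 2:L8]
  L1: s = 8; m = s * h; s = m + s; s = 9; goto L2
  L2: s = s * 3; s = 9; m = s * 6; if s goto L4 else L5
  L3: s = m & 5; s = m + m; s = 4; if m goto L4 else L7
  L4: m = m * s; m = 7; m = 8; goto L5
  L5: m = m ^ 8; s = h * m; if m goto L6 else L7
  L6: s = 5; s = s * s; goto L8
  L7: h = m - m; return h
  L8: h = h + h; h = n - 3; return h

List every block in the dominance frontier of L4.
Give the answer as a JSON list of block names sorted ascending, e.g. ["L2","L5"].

Answer: ["L5"]

Analysis:
idom tree: L1←L0 L2←L1 L3←L0 L4←L0 L5←L0 L6←L5 L7←L0 L8←L0
Join-block Dom:
  L4: preds {L2,L3}: {L0,L1,L2} ∩ {L0,L3} = {L0}; idom=L0
  L5: preds {L2,L4}: {L0,L1,L2} ∩ {L0,L4} = {L0}; idom=L0
  L7: preds {L3,L5}: {L0,L3} ∩ {L0,L5} = {L0}; idom=L0
  L8: preds {L0,L6}: {L0} ∩ {L0,L5,L6} = {L0}; idom=L0

DF derivation:
  join L4 pred L2: L2→L1 stop@L0
  join L4 pred L3: L3 stop@L0
  join L5 pred L2: L2→L1 stop@L0
  join L5 pred L4: L4 stop@L0
  join L7 pred L3: L3 stop@L0
  join L7 pred L5: L5 stop@L0
  join L8 pred L0: · stop@L0
  join L8 pred L6: L6→L5 stop@L0
  DF(L0)=∅
  DF(L1)={L4,L5}
  DF(L2)={L4,L5}
  DF(L3)={L4,L7}
  DF(L4)={L5}
  DF(L5)={L7,L8}
  DF(L6)={L8}
  DF(L7)=∅
  DF(L8)=∅

DF(L4) = ["L5"]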